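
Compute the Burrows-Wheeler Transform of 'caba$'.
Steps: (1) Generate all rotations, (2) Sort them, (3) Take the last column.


Rotations (sorted):
  0: $caba -> last char: a
  1: a$cab -> last char: b
  2: aba$c -> last char: c
  3: ba$ca -> last char: a
  4: caba$ -> last char: $


BWT = abca$


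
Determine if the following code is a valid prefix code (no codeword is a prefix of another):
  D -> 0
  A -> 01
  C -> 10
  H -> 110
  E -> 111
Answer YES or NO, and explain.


Checking each pair (does one codeword prefix another?):
  D='0' vs A='01': prefix -- VIOLATION

NO -- this is NOT a valid prefix code. D (0) is a prefix of A (01).


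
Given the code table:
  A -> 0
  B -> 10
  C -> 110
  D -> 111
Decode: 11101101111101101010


Decoding:
111 -> D
0 -> A
110 -> C
111 -> D
110 -> C
110 -> C
10 -> B
10 -> B


Result: DACDCCBB


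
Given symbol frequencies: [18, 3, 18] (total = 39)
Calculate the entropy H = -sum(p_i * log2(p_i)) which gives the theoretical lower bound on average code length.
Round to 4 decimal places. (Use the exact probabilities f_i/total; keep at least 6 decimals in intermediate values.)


Per-symbol terms -p_i * log2(p_i) with p_i = f_i/39:
  p = 18/39 = 0.461538: log2(p) = -1.115477, -p*log2(p) = 0.514836
  p = 3/39 = 0.076923: log2(p) = -3.700440, -p*log2(p) = 0.284649
  p = 18/39 = 0.461538: log2(p) = -1.115477, -p*log2(p) = 0.514836
H = 0.514836 + 0.284649 + 0.514836 = 1.314321

H = 1.3143 bits/symbol


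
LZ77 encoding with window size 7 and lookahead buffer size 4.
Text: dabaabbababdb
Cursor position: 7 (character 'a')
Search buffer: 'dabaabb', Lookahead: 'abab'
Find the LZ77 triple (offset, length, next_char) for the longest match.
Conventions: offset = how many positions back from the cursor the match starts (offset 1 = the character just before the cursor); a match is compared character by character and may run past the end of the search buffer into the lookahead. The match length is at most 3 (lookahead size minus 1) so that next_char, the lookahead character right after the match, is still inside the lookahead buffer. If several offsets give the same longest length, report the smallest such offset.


Try each offset into the search buffer:
  offset=1 (pos 6, char 'b'): match length 0
  offset=2 (pos 5, char 'b'): match length 0
  offset=3 (pos 4, char 'a'): match length 2
  offset=4 (pos 3, char 'a'): match length 1
  offset=5 (pos 2, char 'b'): match length 0
  offset=6 (pos 1, char 'a'): match length 3
  offset=7 (pos 0, char 'd'): match length 0
Longest match has length 3 at offset 6.
next_char = character at position 7 + 3 = 10 -> 'b'

Best match: offset=6, length=3 (matching 'aba' starting at position 1)
LZ77 triple: (6, 3, 'b')


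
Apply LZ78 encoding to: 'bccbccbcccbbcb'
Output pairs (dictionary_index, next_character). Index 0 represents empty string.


LZ78 encoding steps:
Dictionary: {0: ''}
Step 1: w='' (idx 0), next='b' -> output (0, 'b'), add 'b' as idx 1
Step 2: w='' (idx 0), next='c' -> output (0, 'c'), add 'c' as idx 2
Step 3: w='c' (idx 2), next='b' -> output (2, 'b'), add 'cb' as idx 3
Step 4: w='c' (idx 2), next='c' -> output (2, 'c'), add 'cc' as idx 4
Step 5: w='b' (idx 1), next='c' -> output (1, 'c'), add 'bc' as idx 5
Step 6: w='cc' (idx 4), next='b' -> output (4, 'b'), add 'ccb' as idx 6
Step 7: w='bc' (idx 5), next='b' -> output (5, 'b'), add 'bcb' as idx 7


Encoded: [(0, 'b'), (0, 'c'), (2, 'b'), (2, 'c'), (1, 'c'), (4, 'b'), (5, 'b')]


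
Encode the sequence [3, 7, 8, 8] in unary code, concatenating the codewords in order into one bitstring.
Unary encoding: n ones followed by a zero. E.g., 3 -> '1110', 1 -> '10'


Encode each number as n ones followed by a terminating 0:
  3 -> 1110 (4 bits)
  7 -> 11111110 (8 bits)
  8 -> 111111110 (9 bits)
  8 -> 111111110 (9 bits)
Total length = 4 + 8 + 9 + 9 = 30 bits.

Unary([3, 7, 8, 8]) = 111011111110111111110111111110 (30 bits)


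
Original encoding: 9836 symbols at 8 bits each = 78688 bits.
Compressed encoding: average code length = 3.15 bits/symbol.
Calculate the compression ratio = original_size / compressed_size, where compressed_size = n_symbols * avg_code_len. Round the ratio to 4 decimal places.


original_size = n_symbols * orig_bits = 9836 * 8 = 78688 bits
compressed_size = n_symbols * avg_code_len = 9836 * 3.15 = 30983.4 bits
ratio = original_size / compressed_size = 78688 / 30983.4 = 2.5397

Compression ratio = 2.5397


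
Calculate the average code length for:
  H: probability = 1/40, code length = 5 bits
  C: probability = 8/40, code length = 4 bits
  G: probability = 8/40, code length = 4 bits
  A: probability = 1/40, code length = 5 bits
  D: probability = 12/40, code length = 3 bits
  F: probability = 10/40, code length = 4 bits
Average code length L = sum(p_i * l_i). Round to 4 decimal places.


Weighted contributions p_i * l_i:
  H: (1/40) * 5 = 5/40
  C: (8/40) * 4 = 32/40
  G: (8/40) * 4 = 32/40
  A: (1/40) * 5 = 5/40
  D: (12/40) * 3 = 36/40
  F: (10/40) * 4 = 40/40
Sum = (5 + 32 + 32 + 5 + 36 + 40)/40 = 150/40

L = 150/40 = 3.7500 bits/symbol


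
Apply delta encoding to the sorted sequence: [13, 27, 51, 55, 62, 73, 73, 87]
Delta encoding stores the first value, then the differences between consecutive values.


First value: 13
Deltas:
  27 - 13 = 14
  51 - 27 = 24
  55 - 51 = 4
  62 - 55 = 7
  73 - 62 = 11
  73 - 73 = 0
  87 - 73 = 14


Delta encoded: [13, 14, 24, 4, 7, 11, 0, 14]


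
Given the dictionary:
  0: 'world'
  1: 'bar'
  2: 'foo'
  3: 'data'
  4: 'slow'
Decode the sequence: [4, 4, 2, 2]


Look up each index in the dictionary:
  4 -> 'slow'
  4 -> 'slow'
  2 -> 'foo'
  2 -> 'foo'

Decoded: "slow slow foo foo"


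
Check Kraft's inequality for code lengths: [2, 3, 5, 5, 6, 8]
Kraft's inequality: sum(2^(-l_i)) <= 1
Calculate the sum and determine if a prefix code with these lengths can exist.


Sum = 2^(-2) + 2^(-3) + 2^(-5) + 2^(-5) + 2^(-6) + 2^(-8)
    = 0.25 + 0.125 + 0.03125 + 0.03125 + 0.015625 + 0.00390625
    = 117/256 = 0.45703125
Since 0.45703125 <= 1, Kraft's inequality IS satisfied.
A prefix code with these lengths CAN exist.

Kraft sum = 0.45703125. Satisfied.


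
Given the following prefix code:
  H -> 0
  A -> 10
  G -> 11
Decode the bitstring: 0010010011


Decoding step by step:
Bits 0 -> H
Bits 0 -> H
Bits 10 -> A
Bits 0 -> H
Bits 10 -> A
Bits 0 -> H
Bits 11 -> G


Decoded message: HHAHAHG


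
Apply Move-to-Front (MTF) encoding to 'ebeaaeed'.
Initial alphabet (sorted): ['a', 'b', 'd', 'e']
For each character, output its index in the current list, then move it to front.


MTF encoding:
'e': index 3 in ['a', 'b', 'd', 'e'] -> ['e', 'a', 'b', 'd']
'b': index 2 in ['e', 'a', 'b', 'd'] -> ['b', 'e', 'a', 'd']
'e': index 1 in ['b', 'e', 'a', 'd'] -> ['e', 'b', 'a', 'd']
'a': index 2 in ['e', 'b', 'a', 'd'] -> ['a', 'e', 'b', 'd']
'a': index 0 in ['a', 'e', 'b', 'd'] -> ['a', 'e', 'b', 'd']
'e': index 1 in ['a', 'e', 'b', 'd'] -> ['e', 'a', 'b', 'd']
'e': index 0 in ['e', 'a', 'b', 'd'] -> ['e', 'a', 'b', 'd']
'd': index 3 in ['e', 'a', 'b', 'd'] -> ['d', 'e', 'a', 'b']


Output: [3, 2, 1, 2, 0, 1, 0, 3]


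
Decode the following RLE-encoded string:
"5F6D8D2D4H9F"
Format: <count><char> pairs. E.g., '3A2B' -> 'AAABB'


Expanding each <count><char> pair:
  5F -> 'FFFFF'
  6D -> 'DDDDDD'
  8D -> 'DDDDDDDD'
  2D -> 'DD'
  4H -> 'HHHH'
  9F -> 'FFFFFFFFF'

Decoded = FFFFFDDDDDDDDDDDDDDDDHHHHFFFFFFFFF


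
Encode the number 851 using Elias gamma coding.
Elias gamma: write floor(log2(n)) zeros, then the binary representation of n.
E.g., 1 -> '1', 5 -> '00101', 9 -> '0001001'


num_bits = floor(log2(851)) + 1 = 10
leading_zeros = num_bits - 1 = 9
binary(851) = 1101010011

Elias gamma(851) = '000000000' + '1101010011' = 0000000001101010011 (19 bits)


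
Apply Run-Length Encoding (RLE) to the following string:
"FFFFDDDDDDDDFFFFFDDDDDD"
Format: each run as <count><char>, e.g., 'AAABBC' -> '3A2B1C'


Scanning runs left to right:
  i=0: run of 'F' x 4 -> '4F'
  i=4: run of 'D' x 8 -> '8D'
  i=12: run of 'F' x 5 -> '5F'
  i=17: run of 'D' x 6 -> '6D'

RLE = 4F8D5F6D


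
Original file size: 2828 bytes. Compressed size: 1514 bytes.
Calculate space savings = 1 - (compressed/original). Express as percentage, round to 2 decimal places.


ratio = compressed/original = 1514/2828 = 0.535361
savings = 1 - ratio = 1 - 0.535361 = 0.464639
as a percentage: 0.464639 * 100 = 46.46%

Space savings = 1 - 1514/2828 = 46.46%


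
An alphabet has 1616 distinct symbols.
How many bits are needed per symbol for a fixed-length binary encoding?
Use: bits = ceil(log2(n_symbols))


log2(1616) = 10.6582
Bracket: 2^10 = 1024 < 1616 <= 2^11 = 2048
So ceil(log2(1616)) = 11

bits = ceil(log2(1616)) = ceil(10.6582) = 11 bits


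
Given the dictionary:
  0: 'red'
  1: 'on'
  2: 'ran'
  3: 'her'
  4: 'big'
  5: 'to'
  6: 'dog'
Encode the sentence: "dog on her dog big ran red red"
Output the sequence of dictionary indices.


Look up each word in the dictionary:
  'dog' -> 6
  'on' -> 1
  'her' -> 3
  'dog' -> 6
  'big' -> 4
  'ran' -> 2
  'red' -> 0
  'red' -> 0

Encoded: [6, 1, 3, 6, 4, 2, 0, 0]


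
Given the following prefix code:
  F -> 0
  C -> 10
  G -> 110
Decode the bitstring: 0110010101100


Decoding step by step:
Bits 0 -> F
Bits 110 -> G
Bits 0 -> F
Bits 10 -> C
Bits 10 -> C
Bits 110 -> G
Bits 0 -> F


Decoded message: FGFCCGF


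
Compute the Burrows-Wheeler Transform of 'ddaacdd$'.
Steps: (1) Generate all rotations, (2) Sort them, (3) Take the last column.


Rotations (sorted):
  0: $ddaacdd -> last char: d
  1: aacdd$dd -> last char: d
  2: acdd$dda -> last char: a
  3: cdd$ddaa -> last char: a
  4: d$ddaacd -> last char: d
  5: daacdd$d -> last char: d
  6: dd$ddaac -> last char: c
  7: ddaacdd$ -> last char: $


BWT = ddaaddc$


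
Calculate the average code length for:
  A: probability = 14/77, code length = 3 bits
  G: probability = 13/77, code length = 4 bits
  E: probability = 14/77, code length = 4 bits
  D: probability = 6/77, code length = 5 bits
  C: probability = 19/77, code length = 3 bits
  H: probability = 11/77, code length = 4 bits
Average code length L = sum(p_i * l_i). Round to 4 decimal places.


Weighted contributions p_i * l_i:
  A: (14/77) * 3 = 42/77
  G: (13/77) * 4 = 52/77
  E: (14/77) * 4 = 56/77
  D: (6/77) * 5 = 30/77
  C: (19/77) * 3 = 57/77
  H: (11/77) * 4 = 44/77
Sum = (42 + 52 + 56 + 30 + 57 + 44)/77 = 281/77

L = 281/77 = 3.6494 bits/symbol


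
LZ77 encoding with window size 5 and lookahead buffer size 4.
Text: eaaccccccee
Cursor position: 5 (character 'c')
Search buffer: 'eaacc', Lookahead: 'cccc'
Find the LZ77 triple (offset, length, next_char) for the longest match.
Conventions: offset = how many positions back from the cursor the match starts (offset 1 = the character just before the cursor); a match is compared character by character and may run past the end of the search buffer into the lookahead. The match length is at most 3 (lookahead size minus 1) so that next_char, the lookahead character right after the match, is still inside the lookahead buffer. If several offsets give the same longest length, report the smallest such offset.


Try each offset into the search buffer:
  offset=1 (pos 4, char 'c'): match length 3
  offset=2 (pos 3, char 'c'): match length 3
  offset=3 (pos 2, char 'a'): match length 0
  offset=4 (pos 1, char 'a'): match length 0
  offset=5 (pos 0, char 'e'): match length 0
Longest match has length 3, found at offsets 1, 2; take the smallest, offset 1.
next_char = character at position 5 + 3 = 8 -> 'c'

Best match: offset=1, length=3 (matching 'ccc' starting at position 4)
LZ77 triple: (1, 3, 'c')


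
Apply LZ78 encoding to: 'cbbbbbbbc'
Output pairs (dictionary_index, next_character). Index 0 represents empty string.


LZ78 encoding steps:
Dictionary: {0: ''}
Step 1: w='' (idx 0), next='c' -> output (0, 'c'), add 'c' as idx 1
Step 2: w='' (idx 0), next='b' -> output (0, 'b'), add 'b' as idx 2
Step 3: w='b' (idx 2), next='b' -> output (2, 'b'), add 'bb' as idx 3
Step 4: w='bb' (idx 3), next='b' -> output (3, 'b'), add 'bbb' as idx 4
Step 5: w='b' (idx 2), next='c' -> output (2, 'c'), add 'bc' as idx 5


Encoded: [(0, 'c'), (0, 'b'), (2, 'b'), (3, 'b'), (2, 'c')]


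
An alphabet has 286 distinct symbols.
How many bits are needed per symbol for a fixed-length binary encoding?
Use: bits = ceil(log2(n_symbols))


log2(286) = 8.1599
Bracket: 2^8 = 256 < 286 <= 2^9 = 512
So ceil(log2(286)) = 9

bits = ceil(log2(286)) = ceil(8.1599) = 9 bits


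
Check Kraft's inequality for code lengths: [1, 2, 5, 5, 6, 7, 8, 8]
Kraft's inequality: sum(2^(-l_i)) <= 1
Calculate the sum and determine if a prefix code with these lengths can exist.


Sum = 2^(-1) + 2^(-2) + 2^(-5) + 2^(-5) + 2^(-6) + 2^(-7) + 2^(-8) + 2^(-8)
    = 0.5 + 0.25 + 0.03125 + 0.03125 + 0.015625 + 0.0078125 + 0.00390625 + 0.00390625
    = 216/256 = 0.84375
Since 0.84375 <= 1, Kraft's inequality IS satisfied.
A prefix code with these lengths CAN exist.

Kraft sum = 0.84375. Satisfied.


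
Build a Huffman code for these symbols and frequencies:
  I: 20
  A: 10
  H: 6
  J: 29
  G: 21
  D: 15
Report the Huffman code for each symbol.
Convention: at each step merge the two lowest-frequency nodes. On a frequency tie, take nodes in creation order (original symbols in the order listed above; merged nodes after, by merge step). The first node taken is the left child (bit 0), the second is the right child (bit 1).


Huffman tree construction:
Step 1: Merge H(6) + A(10) = 16
Step 2: Merge D(15) + (H+A)(16) = 31
Step 3: Merge I(20) + G(21) = 41
Step 4: Merge J(29) + (D+(H+A))(31) = 60
Step 5: Merge (I+G)(41) + (J+(D+(H+A)))(60) = 101
Read each symbol's code off the tree from the root (left child = 0, right child = 1).

Codes:
  I: 00 (length 2)
  A: 1111 (length 4)
  H: 1110 (length 4)
  J: 10 (length 2)
  G: 01 (length 2)
  D: 110 (length 3)
Average code length: 249/101 = 2.4653 bits/symbol


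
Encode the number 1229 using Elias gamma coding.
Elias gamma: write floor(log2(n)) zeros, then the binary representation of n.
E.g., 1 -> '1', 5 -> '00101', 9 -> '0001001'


num_bits = floor(log2(1229)) + 1 = 11
leading_zeros = num_bits - 1 = 10
binary(1229) = 10011001101

Elias gamma(1229) = '0000000000' + '10011001101' = 000000000010011001101 (21 bits)


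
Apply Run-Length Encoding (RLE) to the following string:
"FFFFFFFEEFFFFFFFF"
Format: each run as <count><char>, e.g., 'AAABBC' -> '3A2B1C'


Scanning runs left to right:
  i=0: run of 'F' x 7 -> '7F'
  i=7: run of 'E' x 2 -> '2E'
  i=9: run of 'F' x 8 -> '8F'

RLE = 7F2E8F


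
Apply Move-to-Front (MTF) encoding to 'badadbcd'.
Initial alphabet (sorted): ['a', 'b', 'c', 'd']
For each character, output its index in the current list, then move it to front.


MTF encoding:
'b': index 1 in ['a', 'b', 'c', 'd'] -> ['b', 'a', 'c', 'd']
'a': index 1 in ['b', 'a', 'c', 'd'] -> ['a', 'b', 'c', 'd']
'd': index 3 in ['a', 'b', 'c', 'd'] -> ['d', 'a', 'b', 'c']
'a': index 1 in ['d', 'a', 'b', 'c'] -> ['a', 'd', 'b', 'c']
'd': index 1 in ['a', 'd', 'b', 'c'] -> ['d', 'a', 'b', 'c']
'b': index 2 in ['d', 'a', 'b', 'c'] -> ['b', 'd', 'a', 'c']
'c': index 3 in ['b', 'd', 'a', 'c'] -> ['c', 'b', 'd', 'a']
'd': index 2 in ['c', 'b', 'd', 'a'] -> ['d', 'c', 'b', 'a']


Output: [1, 1, 3, 1, 1, 2, 3, 2]


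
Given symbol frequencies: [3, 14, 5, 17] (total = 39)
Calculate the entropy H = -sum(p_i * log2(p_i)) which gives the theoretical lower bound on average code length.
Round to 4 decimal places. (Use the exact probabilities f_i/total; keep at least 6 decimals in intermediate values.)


Per-symbol terms -p_i * log2(p_i) with p_i = f_i/39:
  p = 3/39 = 0.076923: log2(p) = -3.700440, -p*log2(p) = 0.284649
  p = 14/39 = 0.358974: log2(p) = -1.478047, -p*log2(p) = 0.530581
  p = 5/39 = 0.128205: log2(p) = -2.963474, -p*log2(p) = 0.379933
  p = 17/39 = 0.435897: log2(p) = -1.197939, -p*log2(p) = 0.522179
H = 0.284649 + 0.530581 + 0.379933 + 0.522179 = 1.717342

H = 1.7173 bits/symbol


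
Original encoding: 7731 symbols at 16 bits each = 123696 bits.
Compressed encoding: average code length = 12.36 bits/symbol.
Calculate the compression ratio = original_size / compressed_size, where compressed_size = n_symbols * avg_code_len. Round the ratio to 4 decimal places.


original_size = n_symbols * orig_bits = 7731 * 16 = 123696 bits
compressed_size = n_symbols * avg_code_len = 7731 * 12.36 = 95555.16 bits
ratio = original_size / compressed_size = 123696 / 95555.16 = 1.2945

Compression ratio = 1.2945


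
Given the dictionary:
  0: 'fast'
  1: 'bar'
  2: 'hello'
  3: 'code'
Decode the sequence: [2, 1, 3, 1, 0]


Look up each index in the dictionary:
  2 -> 'hello'
  1 -> 'bar'
  3 -> 'code'
  1 -> 'bar'
  0 -> 'fast'

Decoded: "hello bar code bar fast"


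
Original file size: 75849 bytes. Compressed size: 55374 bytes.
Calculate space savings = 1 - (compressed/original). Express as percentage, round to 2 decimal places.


ratio = compressed/original = 55374/75849 = 0.730056
savings = 1 - ratio = 1 - 0.730056 = 0.269944
as a percentage: 0.269944 * 100 = 26.99%

Space savings = 1 - 55374/75849 = 26.99%


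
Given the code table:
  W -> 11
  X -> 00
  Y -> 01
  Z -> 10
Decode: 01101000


Decoding:
01 -> Y
10 -> Z
10 -> Z
00 -> X


Result: YZZX


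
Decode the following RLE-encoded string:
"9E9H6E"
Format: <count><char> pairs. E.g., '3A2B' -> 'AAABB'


Expanding each <count><char> pair:
  9E -> 'EEEEEEEEE'
  9H -> 'HHHHHHHHH'
  6E -> 'EEEEEE'

Decoded = EEEEEEEEEHHHHHHHHHEEEEEE


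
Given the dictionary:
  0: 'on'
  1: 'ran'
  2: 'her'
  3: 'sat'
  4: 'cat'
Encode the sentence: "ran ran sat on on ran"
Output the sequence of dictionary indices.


Look up each word in the dictionary:
  'ran' -> 1
  'ran' -> 1
  'sat' -> 3
  'on' -> 0
  'on' -> 0
  'ran' -> 1

Encoded: [1, 1, 3, 0, 0, 1]


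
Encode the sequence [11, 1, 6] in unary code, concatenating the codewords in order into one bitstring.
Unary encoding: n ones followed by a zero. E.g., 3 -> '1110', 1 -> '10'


Encode each number as n ones followed by a terminating 0:
  11 -> 111111111110 (12 bits)
  1 -> 10 (2 bits)
  6 -> 1111110 (7 bits)
Total length = 12 + 2 + 7 = 21 bits.

Unary([11, 1, 6]) = 111111111110101111110 (21 bits)


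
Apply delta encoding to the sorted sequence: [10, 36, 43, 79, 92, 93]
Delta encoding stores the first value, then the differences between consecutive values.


First value: 10
Deltas:
  36 - 10 = 26
  43 - 36 = 7
  79 - 43 = 36
  92 - 79 = 13
  93 - 92 = 1


Delta encoded: [10, 26, 7, 36, 13, 1]


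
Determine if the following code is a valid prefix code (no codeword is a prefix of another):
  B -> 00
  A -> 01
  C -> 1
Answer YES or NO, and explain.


Checking each pair (does one codeword prefix another?):
  B='00' vs A='01': no prefix
  B='00' vs C='1': no prefix
  A='01' vs B='00': no prefix
  A='01' vs C='1': no prefix
  C='1' vs B='00': no prefix
  C='1' vs A='01': no prefix
No violation found over all pairs.

YES -- this is a valid prefix code. No codeword is a prefix of any other codeword.


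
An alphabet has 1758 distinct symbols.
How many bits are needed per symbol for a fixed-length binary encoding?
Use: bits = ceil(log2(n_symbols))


log2(1758) = 10.7797
Bracket: 2^10 = 1024 < 1758 <= 2^11 = 2048
So ceil(log2(1758)) = 11

bits = ceil(log2(1758)) = ceil(10.7797) = 11 bits


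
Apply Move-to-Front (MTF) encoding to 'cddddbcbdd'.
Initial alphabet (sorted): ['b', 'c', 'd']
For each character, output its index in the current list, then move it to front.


MTF encoding:
'c': index 1 in ['b', 'c', 'd'] -> ['c', 'b', 'd']
'd': index 2 in ['c', 'b', 'd'] -> ['d', 'c', 'b']
'd': index 0 in ['d', 'c', 'b'] -> ['d', 'c', 'b']
'd': index 0 in ['d', 'c', 'b'] -> ['d', 'c', 'b']
'd': index 0 in ['d', 'c', 'b'] -> ['d', 'c', 'b']
'b': index 2 in ['d', 'c', 'b'] -> ['b', 'd', 'c']
'c': index 2 in ['b', 'd', 'c'] -> ['c', 'b', 'd']
'b': index 1 in ['c', 'b', 'd'] -> ['b', 'c', 'd']
'd': index 2 in ['b', 'c', 'd'] -> ['d', 'b', 'c']
'd': index 0 in ['d', 'b', 'c'] -> ['d', 'b', 'c']


Output: [1, 2, 0, 0, 0, 2, 2, 1, 2, 0]


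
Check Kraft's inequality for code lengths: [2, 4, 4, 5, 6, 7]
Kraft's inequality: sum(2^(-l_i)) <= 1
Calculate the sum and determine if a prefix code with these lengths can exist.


Sum = 2^(-2) + 2^(-4) + 2^(-4) + 2^(-5) + 2^(-6) + 2^(-7)
    = 0.25 + 0.0625 + 0.0625 + 0.03125 + 0.015625 + 0.0078125
    = 55/128 = 0.4296875
Since 0.4296875 <= 1, Kraft's inequality IS satisfied.
A prefix code with these lengths CAN exist.

Kraft sum = 0.4296875. Satisfied.


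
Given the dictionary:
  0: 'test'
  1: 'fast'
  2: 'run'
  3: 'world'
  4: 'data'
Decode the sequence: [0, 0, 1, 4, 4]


Look up each index in the dictionary:
  0 -> 'test'
  0 -> 'test'
  1 -> 'fast'
  4 -> 'data'
  4 -> 'data'

Decoded: "test test fast data data"


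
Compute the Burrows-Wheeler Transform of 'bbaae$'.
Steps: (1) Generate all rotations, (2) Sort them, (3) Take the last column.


Rotations (sorted):
  0: $bbaae -> last char: e
  1: aae$bb -> last char: b
  2: ae$bba -> last char: a
  3: baae$b -> last char: b
  4: bbaae$ -> last char: $
  5: e$bbaa -> last char: a


BWT = ebab$a


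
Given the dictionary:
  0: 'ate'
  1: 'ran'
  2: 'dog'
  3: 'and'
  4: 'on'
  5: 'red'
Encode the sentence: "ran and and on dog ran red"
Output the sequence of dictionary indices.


Look up each word in the dictionary:
  'ran' -> 1
  'and' -> 3
  'and' -> 3
  'on' -> 4
  'dog' -> 2
  'ran' -> 1
  'red' -> 5

Encoded: [1, 3, 3, 4, 2, 1, 5]


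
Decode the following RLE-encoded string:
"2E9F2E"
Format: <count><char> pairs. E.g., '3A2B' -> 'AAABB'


Expanding each <count><char> pair:
  2E -> 'EE'
  9F -> 'FFFFFFFFF'
  2E -> 'EE'

Decoded = EEFFFFFFFFFEE


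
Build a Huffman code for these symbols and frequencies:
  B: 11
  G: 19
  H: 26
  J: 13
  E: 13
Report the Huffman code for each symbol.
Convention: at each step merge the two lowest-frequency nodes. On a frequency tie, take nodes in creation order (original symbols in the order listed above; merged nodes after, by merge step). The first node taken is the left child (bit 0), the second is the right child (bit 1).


Huffman tree construction:
Step 1: Merge B(11) + J(13) = 24
Step 2: Merge E(13) + G(19) = 32
Step 3: Merge (B+J)(24) + H(26) = 50
Step 4: Merge (E+G)(32) + ((B+J)+H)(50) = 82
Read each symbol's code off the tree from the root (left child = 0, right child = 1).

Codes:
  B: 100 (length 3)
  G: 01 (length 2)
  H: 11 (length 2)
  J: 101 (length 3)
  E: 00 (length 2)
Average code length: 188/82 = 2.2927 bits/symbol


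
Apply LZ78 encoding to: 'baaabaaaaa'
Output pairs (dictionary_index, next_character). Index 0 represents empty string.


LZ78 encoding steps:
Dictionary: {0: ''}
Step 1: w='' (idx 0), next='b' -> output (0, 'b'), add 'b' as idx 1
Step 2: w='' (idx 0), next='a' -> output (0, 'a'), add 'a' as idx 2
Step 3: w='a' (idx 2), next='a' -> output (2, 'a'), add 'aa' as idx 3
Step 4: w='b' (idx 1), next='a' -> output (1, 'a'), add 'ba' as idx 4
Step 5: w='aa' (idx 3), next='a' -> output (3, 'a'), add 'aaa' as idx 5
Step 6: w='a' (idx 2), end of input -> output (2, '')


Encoded: [(0, 'b'), (0, 'a'), (2, 'a'), (1, 'a'), (3, 'a'), (2, '')]


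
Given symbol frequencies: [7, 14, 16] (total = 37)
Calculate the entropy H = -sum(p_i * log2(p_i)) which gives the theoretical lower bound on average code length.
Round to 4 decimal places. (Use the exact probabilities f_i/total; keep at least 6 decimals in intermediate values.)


Per-symbol terms -p_i * log2(p_i) with p_i = f_i/37:
  p = 7/37 = 0.189189: log2(p) = -2.402098, -p*log2(p) = 0.454451
  p = 14/37 = 0.378378: log2(p) = -1.402098, -p*log2(p) = 0.530524
  p = 16/37 = 0.432432: log2(p) = -1.209453, -p*log2(p) = 0.523007
H = 0.454451 + 0.530524 + 0.523007 = 1.507982

H = 1.508 bits/symbol


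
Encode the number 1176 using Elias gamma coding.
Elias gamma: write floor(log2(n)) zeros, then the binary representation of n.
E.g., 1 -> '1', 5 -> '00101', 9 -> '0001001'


num_bits = floor(log2(1176)) + 1 = 11
leading_zeros = num_bits - 1 = 10
binary(1176) = 10010011000

Elias gamma(1176) = '0000000000' + '10010011000' = 000000000010010011000 (21 bits)


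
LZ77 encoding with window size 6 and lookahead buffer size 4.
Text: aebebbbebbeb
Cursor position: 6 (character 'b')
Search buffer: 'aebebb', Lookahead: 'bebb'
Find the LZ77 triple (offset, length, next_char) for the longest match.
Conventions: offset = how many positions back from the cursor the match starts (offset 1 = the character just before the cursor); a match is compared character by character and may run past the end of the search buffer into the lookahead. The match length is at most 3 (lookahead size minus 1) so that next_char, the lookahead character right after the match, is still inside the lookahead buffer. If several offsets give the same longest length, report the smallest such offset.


Try each offset into the search buffer:
  offset=1 (pos 5, char 'b'): match length 1
  offset=2 (pos 4, char 'b'): match length 1
  offset=3 (pos 3, char 'e'): match length 0
  offset=4 (pos 2, char 'b'): match length 3
  offset=5 (pos 1, char 'e'): match length 0
  offset=6 (pos 0, char 'a'): match length 0
Longest match has length 3 at offset 4.
next_char = character at position 6 + 3 = 9 -> 'b'

Best match: offset=4, length=3 (matching 'beb' starting at position 2)
LZ77 triple: (4, 3, 'b')


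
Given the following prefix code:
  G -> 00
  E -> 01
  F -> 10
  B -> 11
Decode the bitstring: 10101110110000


Decoding step by step:
Bits 10 -> F
Bits 10 -> F
Bits 11 -> B
Bits 10 -> F
Bits 11 -> B
Bits 00 -> G
Bits 00 -> G


Decoded message: FFBFBGG


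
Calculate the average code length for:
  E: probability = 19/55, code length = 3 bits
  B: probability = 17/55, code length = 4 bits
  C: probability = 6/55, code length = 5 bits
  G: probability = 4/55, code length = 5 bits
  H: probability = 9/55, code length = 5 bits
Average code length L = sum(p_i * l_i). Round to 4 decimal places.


Weighted contributions p_i * l_i:
  E: (19/55) * 3 = 57/55
  B: (17/55) * 4 = 68/55
  C: (6/55) * 5 = 30/55
  G: (4/55) * 5 = 20/55
  H: (9/55) * 5 = 45/55
Sum = (57 + 68 + 30 + 20 + 45)/55 = 220/55

L = 220/55 = 4.0000 bits/symbol


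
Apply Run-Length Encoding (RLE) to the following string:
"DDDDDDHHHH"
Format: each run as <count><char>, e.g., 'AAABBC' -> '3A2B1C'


Scanning runs left to right:
  i=0: run of 'D' x 6 -> '6D'
  i=6: run of 'H' x 4 -> '4H'

RLE = 6D4H


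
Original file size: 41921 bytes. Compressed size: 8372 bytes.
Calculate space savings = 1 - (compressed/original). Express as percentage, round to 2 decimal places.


ratio = compressed/original = 8372/41921 = 0.199709
savings = 1 - ratio = 1 - 0.199709 = 0.800291
as a percentage: 0.800291 * 100 = 80.03%

Space savings = 1 - 8372/41921 = 80.03%


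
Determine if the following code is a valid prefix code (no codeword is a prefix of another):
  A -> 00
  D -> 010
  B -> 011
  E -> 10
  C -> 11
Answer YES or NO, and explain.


Checking each pair (does one codeword prefix another?):
  A='00' vs D='010': no prefix
  A='00' vs B='011': no prefix
  A='00' vs E='10': no prefix
  A='00' vs C='11': no prefix
  D='010' vs A='00': no prefix
  D='010' vs B='011': no prefix
  D='010' vs E='10': no prefix
  D='010' vs C='11': no prefix
  B='011' vs A='00': no prefix
  B='011' vs D='010': no prefix
  B='011' vs E='10': no prefix
  B='011' vs C='11': no prefix
  E='10' vs A='00': no prefix
  E='10' vs D='010': no prefix
  E='10' vs B='011': no prefix
  E='10' vs C='11': no prefix
  C='11' vs A='00': no prefix
  C='11' vs D='010': no prefix
  C='11' vs B='011': no prefix
  C='11' vs E='10': no prefix
No violation found over all pairs.

YES -- this is a valid prefix code. No codeword is a prefix of any other codeword.


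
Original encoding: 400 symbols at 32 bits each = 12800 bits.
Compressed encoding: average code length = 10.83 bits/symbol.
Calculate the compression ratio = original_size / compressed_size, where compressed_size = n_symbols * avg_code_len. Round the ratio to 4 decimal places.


original_size = n_symbols * orig_bits = 400 * 32 = 12800 bits
compressed_size = n_symbols * avg_code_len = 400 * 10.83 = 4332.0 bits
ratio = original_size / compressed_size = 12800 / 4332.0 = 2.9548

Compression ratio = 2.9548


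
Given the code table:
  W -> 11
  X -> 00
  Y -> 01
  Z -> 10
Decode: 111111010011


Decoding:
11 -> W
11 -> W
11 -> W
01 -> Y
00 -> X
11 -> W


Result: WWWYXW


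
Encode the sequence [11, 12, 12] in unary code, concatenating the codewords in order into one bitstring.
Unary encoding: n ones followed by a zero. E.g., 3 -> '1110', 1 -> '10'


Encode each number as n ones followed by a terminating 0:
  11 -> 111111111110 (12 bits)
  12 -> 1111111111110 (13 bits)
  12 -> 1111111111110 (13 bits)
Total length = 12 + 13 + 13 = 38 bits.

Unary([11, 12, 12]) = 11111111111011111111111101111111111110 (38 bits)


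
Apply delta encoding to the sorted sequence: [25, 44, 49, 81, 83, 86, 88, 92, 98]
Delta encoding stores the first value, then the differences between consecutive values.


First value: 25
Deltas:
  44 - 25 = 19
  49 - 44 = 5
  81 - 49 = 32
  83 - 81 = 2
  86 - 83 = 3
  88 - 86 = 2
  92 - 88 = 4
  98 - 92 = 6


Delta encoded: [25, 19, 5, 32, 2, 3, 2, 4, 6]


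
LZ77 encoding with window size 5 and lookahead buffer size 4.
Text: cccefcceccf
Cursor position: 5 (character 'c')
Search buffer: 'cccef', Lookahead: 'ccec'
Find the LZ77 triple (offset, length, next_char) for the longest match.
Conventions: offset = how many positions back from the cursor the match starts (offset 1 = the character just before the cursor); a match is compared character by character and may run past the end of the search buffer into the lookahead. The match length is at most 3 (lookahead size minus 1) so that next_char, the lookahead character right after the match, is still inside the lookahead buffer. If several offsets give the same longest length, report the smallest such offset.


Try each offset into the search buffer:
  offset=1 (pos 4, char 'f'): match length 0
  offset=2 (pos 3, char 'e'): match length 0
  offset=3 (pos 2, char 'c'): match length 1
  offset=4 (pos 1, char 'c'): match length 3
  offset=5 (pos 0, char 'c'): match length 2
Longest match has length 3 at offset 4.
next_char = character at position 5 + 3 = 8 -> 'c'

Best match: offset=4, length=3 (matching 'cce' starting at position 1)
LZ77 triple: (4, 3, 'c')


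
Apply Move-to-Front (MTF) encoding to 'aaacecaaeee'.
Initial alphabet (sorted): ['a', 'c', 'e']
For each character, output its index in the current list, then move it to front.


MTF encoding:
'a': index 0 in ['a', 'c', 'e'] -> ['a', 'c', 'e']
'a': index 0 in ['a', 'c', 'e'] -> ['a', 'c', 'e']
'a': index 0 in ['a', 'c', 'e'] -> ['a', 'c', 'e']
'c': index 1 in ['a', 'c', 'e'] -> ['c', 'a', 'e']
'e': index 2 in ['c', 'a', 'e'] -> ['e', 'c', 'a']
'c': index 1 in ['e', 'c', 'a'] -> ['c', 'e', 'a']
'a': index 2 in ['c', 'e', 'a'] -> ['a', 'c', 'e']
'a': index 0 in ['a', 'c', 'e'] -> ['a', 'c', 'e']
'e': index 2 in ['a', 'c', 'e'] -> ['e', 'a', 'c']
'e': index 0 in ['e', 'a', 'c'] -> ['e', 'a', 'c']
'e': index 0 in ['e', 'a', 'c'] -> ['e', 'a', 'c']


Output: [0, 0, 0, 1, 2, 1, 2, 0, 2, 0, 0]


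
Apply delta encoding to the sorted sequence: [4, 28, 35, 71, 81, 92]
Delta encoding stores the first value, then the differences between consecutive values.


First value: 4
Deltas:
  28 - 4 = 24
  35 - 28 = 7
  71 - 35 = 36
  81 - 71 = 10
  92 - 81 = 11


Delta encoded: [4, 24, 7, 36, 10, 11]


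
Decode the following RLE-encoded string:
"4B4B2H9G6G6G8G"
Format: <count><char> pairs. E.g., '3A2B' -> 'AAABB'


Expanding each <count><char> pair:
  4B -> 'BBBB'
  4B -> 'BBBB'
  2H -> 'HH'
  9G -> 'GGGGGGGGG'
  6G -> 'GGGGGG'
  6G -> 'GGGGGG'
  8G -> 'GGGGGGGG'

Decoded = BBBBBBBBHHGGGGGGGGGGGGGGGGGGGGGGGGGGGGG


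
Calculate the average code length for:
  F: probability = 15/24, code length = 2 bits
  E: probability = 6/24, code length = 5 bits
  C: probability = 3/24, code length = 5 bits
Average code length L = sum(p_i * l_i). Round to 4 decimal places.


Weighted contributions p_i * l_i:
  F: (15/24) * 2 = 30/24
  E: (6/24) * 5 = 30/24
  C: (3/24) * 5 = 15/24
Sum = (30 + 30 + 15)/24 = 75/24

L = 75/24 = 3.1250 bits/symbol


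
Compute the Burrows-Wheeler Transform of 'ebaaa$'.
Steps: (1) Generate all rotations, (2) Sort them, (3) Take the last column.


Rotations (sorted):
  0: $ebaaa -> last char: a
  1: a$ebaa -> last char: a
  2: aa$eba -> last char: a
  3: aaa$eb -> last char: b
  4: baaa$e -> last char: e
  5: ebaaa$ -> last char: $


BWT = aaabe$


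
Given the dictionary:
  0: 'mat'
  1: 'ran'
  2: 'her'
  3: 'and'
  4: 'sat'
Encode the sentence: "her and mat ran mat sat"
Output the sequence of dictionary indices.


Look up each word in the dictionary:
  'her' -> 2
  'and' -> 3
  'mat' -> 0
  'ran' -> 1
  'mat' -> 0
  'sat' -> 4

Encoded: [2, 3, 0, 1, 0, 4]


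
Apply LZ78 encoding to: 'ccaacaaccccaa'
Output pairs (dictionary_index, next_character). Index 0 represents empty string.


LZ78 encoding steps:
Dictionary: {0: ''}
Step 1: w='' (idx 0), next='c' -> output (0, 'c'), add 'c' as idx 1
Step 2: w='c' (idx 1), next='a' -> output (1, 'a'), add 'ca' as idx 2
Step 3: w='' (idx 0), next='a' -> output (0, 'a'), add 'a' as idx 3
Step 4: w='ca' (idx 2), next='a' -> output (2, 'a'), add 'caa' as idx 4
Step 5: w='c' (idx 1), next='c' -> output (1, 'c'), add 'cc' as idx 5
Step 6: w='cc' (idx 5), next='a' -> output (5, 'a'), add 'cca' as idx 6
Step 7: w='a' (idx 3), end of input -> output (3, '')


Encoded: [(0, 'c'), (1, 'a'), (0, 'a'), (2, 'a'), (1, 'c'), (5, 'a'), (3, '')]


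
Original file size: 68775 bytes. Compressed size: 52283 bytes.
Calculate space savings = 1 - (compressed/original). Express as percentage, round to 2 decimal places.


ratio = compressed/original = 52283/68775 = 0.760204
savings = 1 - ratio = 1 - 0.760204 = 0.239796
as a percentage: 0.239796 * 100 = 23.98%

Space savings = 1 - 52283/68775 = 23.98%


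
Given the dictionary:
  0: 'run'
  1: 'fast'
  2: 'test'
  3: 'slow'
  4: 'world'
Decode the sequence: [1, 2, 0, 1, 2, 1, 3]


Look up each index in the dictionary:
  1 -> 'fast'
  2 -> 'test'
  0 -> 'run'
  1 -> 'fast'
  2 -> 'test'
  1 -> 'fast'
  3 -> 'slow'

Decoded: "fast test run fast test fast slow"


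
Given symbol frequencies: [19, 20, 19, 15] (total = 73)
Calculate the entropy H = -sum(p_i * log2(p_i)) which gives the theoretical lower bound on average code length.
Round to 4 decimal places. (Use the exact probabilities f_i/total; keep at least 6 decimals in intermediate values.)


Per-symbol terms -p_i * log2(p_i) with p_i = f_i/73:
  p = 19/73 = 0.260274: log2(p) = -1.941897, -p*log2(p) = 0.505425
  p = 20/73 = 0.273973: log2(p) = -1.867896, -p*log2(p) = 0.511752
  p = 19/73 = 0.260274: log2(p) = -1.941897, -p*log2(p) = 0.505425
  p = 15/73 = 0.205479: log2(p) = -2.282934, -p*log2(p) = 0.469096
H = 0.505425 + 0.511752 + 0.505425 + 0.469096 = 1.991698

H = 1.9917 bits/symbol


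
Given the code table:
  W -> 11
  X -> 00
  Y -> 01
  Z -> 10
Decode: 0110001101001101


Decoding:
01 -> Y
10 -> Z
00 -> X
11 -> W
01 -> Y
00 -> X
11 -> W
01 -> Y


Result: YZXWYXWY


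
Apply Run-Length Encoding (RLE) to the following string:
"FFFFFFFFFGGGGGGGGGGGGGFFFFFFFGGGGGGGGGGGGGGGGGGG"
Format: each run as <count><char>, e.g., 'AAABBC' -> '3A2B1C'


Scanning runs left to right:
  i=0: run of 'F' x 9 -> '9F'
  i=9: run of 'G' x 13 -> '13G'
  i=22: run of 'F' x 7 -> '7F'
  i=29: run of 'G' x 19 -> '19G'

RLE = 9F13G7F19G


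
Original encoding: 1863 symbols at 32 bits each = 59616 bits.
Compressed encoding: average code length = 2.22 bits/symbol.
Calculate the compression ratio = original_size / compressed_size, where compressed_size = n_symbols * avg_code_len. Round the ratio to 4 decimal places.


original_size = n_symbols * orig_bits = 1863 * 32 = 59616 bits
compressed_size = n_symbols * avg_code_len = 1863 * 2.22 = 4135.86 bits
ratio = original_size / compressed_size = 59616 / 4135.86 = 14.4144

Compression ratio = 14.4144


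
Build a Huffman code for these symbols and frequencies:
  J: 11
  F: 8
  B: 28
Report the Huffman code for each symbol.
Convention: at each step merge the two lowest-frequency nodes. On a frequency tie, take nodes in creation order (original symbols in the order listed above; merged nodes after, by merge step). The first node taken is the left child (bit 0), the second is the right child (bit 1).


Huffman tree construction:
Step 1: Merge F(8) + J(11) = 19
Step 2: Merge (F+J)(19) + B(28) = 47
Read each symbol's code off the tree from the root (left child = 0, right child = 1).

Codes:
  J: 01 (length 2)
  F: 00 (length 2)
  B: 1 (length 1)
Average code length: 66/47 = 1.4043 bits/symbol


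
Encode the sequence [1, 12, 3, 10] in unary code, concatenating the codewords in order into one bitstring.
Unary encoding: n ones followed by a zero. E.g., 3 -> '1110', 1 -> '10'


Encode each number as n ones followed by a terminating 0:
  1 -> 10 (2 bits)
  12 -> 1111111111110 (13 bits)
  3 -> 1110 (4 bits)
  10 -> 11111111110 (11 bits)
Total length = 2 + 13 + 4 + 11 = 30 bits.

Unary([1, 12, 3, 10]) = 101111111111110111011111111110 (30 bits)


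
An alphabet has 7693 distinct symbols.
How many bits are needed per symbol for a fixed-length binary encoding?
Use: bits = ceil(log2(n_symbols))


log2(7693) = 12.9093
Bracket: 2^12 = 4096 < 7693 <= 2^13 = 8192
So ceil(log2(7693)) = 13

bits = ceil(log2(7693)) = ceil(12.9093) = 13 bits


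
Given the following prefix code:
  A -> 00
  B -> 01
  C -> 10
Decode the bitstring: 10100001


Decoding step by step:
Bits 10 -> C
Bits 10 -> C
Bits 00 -> A
Bits 01 -> B


Decoded message: CCAB


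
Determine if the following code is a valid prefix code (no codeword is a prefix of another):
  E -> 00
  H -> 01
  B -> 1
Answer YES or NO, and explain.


Checking each pair (does one codeword prefix another?):
  E='00' vs H='01': no prefix
  E='00' vs B='1': no prefix
  H='01' vs E='00': no prefix
  H='01' vs B='1': no prefix
  B='1' vs E='00': no prefix
  B='1' vs H='01': no prefix
No violation found over all pairs.

YES -- this is a valid prefix code. No codeword is a prefix of any other codeword.


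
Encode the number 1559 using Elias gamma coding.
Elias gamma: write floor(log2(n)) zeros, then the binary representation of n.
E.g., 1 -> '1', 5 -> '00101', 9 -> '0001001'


num_bits = floor(log2(1559)) + 1 = 11
leading_zeros = num_bits - 1 = 10
binary(1559) = 11000010111

Elias gamma(1559) = '0000000000' + '11000010111' = 000000000011000010111 (21 bits)


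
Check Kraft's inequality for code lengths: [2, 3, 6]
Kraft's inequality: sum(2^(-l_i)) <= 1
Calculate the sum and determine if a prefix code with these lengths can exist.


Sum = 2^(-2) + 2^(-3) + 2^(-6)
    = 0.25 + 0.125 + 0.015625
    = 25/64 = 0.390625
Since 0.390625 <= 1, Kraft's inequality IS satisfied.
A prefix code with these lengths CAN exist.

Kraft sum = 0.390625. Satisfied.


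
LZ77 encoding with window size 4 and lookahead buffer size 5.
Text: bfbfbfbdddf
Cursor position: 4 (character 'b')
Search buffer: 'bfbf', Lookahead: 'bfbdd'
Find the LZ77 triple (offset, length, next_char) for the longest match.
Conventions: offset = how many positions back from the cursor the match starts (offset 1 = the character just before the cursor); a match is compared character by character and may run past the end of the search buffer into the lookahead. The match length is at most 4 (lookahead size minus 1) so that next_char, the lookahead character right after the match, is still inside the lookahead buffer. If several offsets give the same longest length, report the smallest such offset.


Try each offset into the search buffer:
  offset=1 (pos 3, char 'f'): match length 0
  offset=2 (pos 2, char 'b'): match length 3
  offset=3 (pos 1, char 'f'): match length 0
  offset=4 (pos 0, char 'b'): match length 3
Longest match has length 3, found at offsets 2, 4; take the smallest, offset 2.
next_char = character at position 4 + 3 = 7 -> 'd'

Best match: offset=2, length=3 (matching 'bfb' starting at position 2)
LZ77 triple: (2, 3, 'd')
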